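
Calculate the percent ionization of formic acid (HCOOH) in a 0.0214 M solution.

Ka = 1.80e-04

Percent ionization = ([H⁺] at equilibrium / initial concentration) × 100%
Percent ionization = 8.76%

Let x = [H⁺]. Ka = x²/(C - x) ⇒ x² + (1.80e-04)x - (1.80e-04)(0.0214) = 0. x = 1.8747e-03. Percent = (1.8747e-03/0.0214) × 100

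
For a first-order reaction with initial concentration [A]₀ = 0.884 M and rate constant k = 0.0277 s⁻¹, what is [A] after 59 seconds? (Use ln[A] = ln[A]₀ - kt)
0.1725 M

ln[A] = ln[A]₀ - k·t = ln(0.884) - (0.0277)·(59) = -0.1233 - 1.6343 = -1.7576
[A] = e^(-1.7576) = 0.1725 M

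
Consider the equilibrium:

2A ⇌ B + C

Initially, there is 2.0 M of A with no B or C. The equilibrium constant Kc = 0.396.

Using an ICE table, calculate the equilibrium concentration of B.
[B] = 0.557 M

ICE: [A] = 2.0 − 2x, [B] = [C] = x.
Kc = x²/(2.0 − 2x)² = 0.396 ⇒ √Kc = x/(2.0 − 2x).
x = √0.396·2.0/(1 + 2√0.396) = 0.62929·2.0/2.2586 = 0.55724.
[B] = x = 0.557 M.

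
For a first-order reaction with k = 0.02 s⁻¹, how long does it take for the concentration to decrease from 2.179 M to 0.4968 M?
73.92 s

From ln[A] = ln[A]₀ - k·t: t = ln([A]₀/[A])/k = ln(2.179/0.4968)/0.02 = ln(4.3861)/0.02 = 1.4784/0.02 = 73.92 s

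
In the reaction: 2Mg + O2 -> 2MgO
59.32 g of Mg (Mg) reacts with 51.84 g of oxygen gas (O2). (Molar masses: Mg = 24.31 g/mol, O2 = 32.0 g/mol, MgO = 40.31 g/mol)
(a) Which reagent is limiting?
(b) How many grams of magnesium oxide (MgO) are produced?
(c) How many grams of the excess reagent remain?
(a) Mg, (b) 98.36 g, (c) 12.8 g

Moles of Mg = 59.32 g ÷ 24.31 g/mol = 2.44015 mol
Moles of O2 = 51.84 g ÷ 32.0 g/mol = 1.62 mol
Moles ÷ coefficient: Mg: 2.44015/2 = 1.22, O2: 1.62/1 = 1.62
(a) Mg has the smaller value, so Mg is the limiting reagent.
(b) Moles of MgO = 2.44015 mol Mg × (2/2) = 2.44015 mol; mass = 2.44015 mol × 40.31 g/mol = 98.36 g
(c) O2 consumed = 2.44015 × (1/2) = 1.22007 mol; remaining = 1.62 − 1.22007 = 0.399926 mol; mass = 0.399926 mol × 32.0 g/mol = 12.8 g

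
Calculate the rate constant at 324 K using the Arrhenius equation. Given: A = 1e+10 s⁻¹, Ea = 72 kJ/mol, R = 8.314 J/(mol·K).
2.47e-02 s⁻¹

k = A·exp(-Ea/(R·T)) = 1e+10·exp(-72000/(8.314·324)) = 1e+10·exp(-26.7287) = 1e+10·2.4654e-12 = 2.47e-02 s⁻¹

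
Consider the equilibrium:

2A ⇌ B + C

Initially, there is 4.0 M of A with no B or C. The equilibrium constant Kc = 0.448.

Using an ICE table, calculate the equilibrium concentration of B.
[B] = 1.145 M

ICE: [A] = 4.0 − 2x, [B] = [C] = x.
Kc = x²/(4.0 − 2x)² = 0.448 ⇒ √Kc = x/(4.0 − 2x).
x = √0.448·4.0/(1 + 2√0.448) = 0.66933·4.0/2.3387 = 1.1448.
[B] = x = 1.145 M.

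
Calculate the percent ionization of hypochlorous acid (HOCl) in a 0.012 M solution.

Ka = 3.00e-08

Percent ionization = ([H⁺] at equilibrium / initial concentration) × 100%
Percent ionization = 0.158%

Let x = [H⁺]. Ka = x²/(C - x) ⇒ x² + (3.00e-08)x - (3.00e-08)(0.012) = 0. x = 1.8959e-05. Percent = (1.8959e-05/0.012) × 100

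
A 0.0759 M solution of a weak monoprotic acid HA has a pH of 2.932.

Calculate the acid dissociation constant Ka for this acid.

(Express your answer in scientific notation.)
K_a = 1.83e-05

[H⁺] = 10^(−pH) = 10^(−2.932) = 1.169e-03 M. For HA ⇌ H⁺ + A⁻, Ka = x²/(C − x) = (1.169e-03)²/(0.0759 − 1.169e-03) = 1.83e-05.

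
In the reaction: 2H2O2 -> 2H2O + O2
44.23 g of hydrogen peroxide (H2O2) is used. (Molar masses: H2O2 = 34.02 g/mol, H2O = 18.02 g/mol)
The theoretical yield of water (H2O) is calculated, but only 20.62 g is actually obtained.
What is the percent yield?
Moles of H2O2 = 44.23 g ÷ 34.02 g/mol = 1.30012 mol
Mole ratio: 2 mol H2O / 2 mol H2O2
Moles of H2O = 1.30012 × (2/2) = 1.30012 mol
Theoretical yield = 1.30012 mol × 18.02 g/mol = 23.428 g
Actual yield = 20.62 g
Percent yield = (20.62 / 23.428) × 100% = 88.0%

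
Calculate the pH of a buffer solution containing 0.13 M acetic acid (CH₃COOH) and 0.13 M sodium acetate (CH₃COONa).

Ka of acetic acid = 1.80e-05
pH = 4.74

pKa = -log(1.80e-05) = 4.74. pH = pKa + log([A⁻]/[HA]) = 4.74 + log(0.13/0.13)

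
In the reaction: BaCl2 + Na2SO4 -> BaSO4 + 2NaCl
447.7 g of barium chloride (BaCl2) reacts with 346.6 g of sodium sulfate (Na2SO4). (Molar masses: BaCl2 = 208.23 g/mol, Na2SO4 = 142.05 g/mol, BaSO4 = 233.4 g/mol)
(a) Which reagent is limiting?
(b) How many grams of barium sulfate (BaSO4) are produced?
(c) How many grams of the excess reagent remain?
(a) BaCl2, (b) 501.8 g, (c) 41.19 g

Moles of BaCl2 = 447.7 g ÷ 208.23 g/mol = 2.15003 mol
Moles of Na2SO4 = 346.6 g ÷ 142.05 g/mol = 2.43999 mol
Moles ÷ coefficient: BaCl2: 2.15003/1 = 2.15, Na2SO4: 2.43999/1 = 2.44
(a) BaCl2 has the smaller value, so BaCl2 is the limiting reagent.
(b) Moles of BaSO4 = 2.15003 mol BaCl2 × (1/1) = 2.15003 mol; mass = 2.15003 mol × 233.4 g/mol = 501.8 g
(c) Na2SO4 consumed = 2.15003 × (1/1) = 2.15003 mol; remaining = 2.43999 − 2.15003 = 0.28996 mol; mass = 0.28996 mol × 142.05 g/mol = 41.19 g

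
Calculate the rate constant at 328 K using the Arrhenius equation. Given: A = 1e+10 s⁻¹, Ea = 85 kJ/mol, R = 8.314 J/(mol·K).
2.90e-04 s⁻¹

k = A·exp(-Ea/(R·T)) = 1e+10·exp(-85000/(8.314·328)) = 1e+10·exp(-31.1699) = 1e+10·2.9047e-14 = 2.90e-04 s⁻¹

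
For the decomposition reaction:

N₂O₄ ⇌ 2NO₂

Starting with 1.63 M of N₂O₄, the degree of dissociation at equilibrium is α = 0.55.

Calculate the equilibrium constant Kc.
K_c = 4.3829

x = α·[A]₀ = 0.55 × 1.63 = 0.8965 M dissociated.
At eq: [N₂O₄] = 1.63 − 0.8965 = 0.7335 M; [NO₂] = 2x = 1.793 M.
Kc = [NO₂]²/[N₂O₄] = (1.793)²/0.7335 = 4.383.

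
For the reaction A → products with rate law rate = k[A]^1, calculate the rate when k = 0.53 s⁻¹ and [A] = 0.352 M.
0.1866 M/s

rate = k·[A]^1 = 0.53·(0.352)^1 = 0.53·0.352 = 0.1866 M/s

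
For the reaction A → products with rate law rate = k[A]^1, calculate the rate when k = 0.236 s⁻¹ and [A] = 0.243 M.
0.05735 M/s

rate = k·[A]^1 = 0.236·(0.243)^1 = 0.236·0.243 = 0.05735 M/s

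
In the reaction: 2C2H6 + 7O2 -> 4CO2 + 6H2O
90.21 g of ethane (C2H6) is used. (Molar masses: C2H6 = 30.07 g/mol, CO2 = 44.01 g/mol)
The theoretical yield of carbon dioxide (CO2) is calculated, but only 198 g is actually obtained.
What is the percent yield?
Moles of C2H6 = 90.21 g ÷ 30.07 g/mol = 3 mol
Mole ratio: 4 mol CO2 / 2 mol C2H6
Moles of CO2 = 3 × (4/2) = 6 mol
Theoretical yield = 6 mol × 44.01 g/mol = 264.06 g
Actual yield = 198 g
Percent yield = (198 / 264.06) × 100% = 75.0%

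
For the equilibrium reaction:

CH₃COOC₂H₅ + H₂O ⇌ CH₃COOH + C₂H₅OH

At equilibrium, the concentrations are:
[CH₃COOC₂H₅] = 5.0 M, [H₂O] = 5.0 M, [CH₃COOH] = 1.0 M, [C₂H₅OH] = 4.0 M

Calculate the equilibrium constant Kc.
K_c = 0.1600

Kc = ([CH₃COOH] × [C₂H₅OH]) / ([CH₃COOC₂H₅] × [H₂O])
   = ((1.0)·(4.0)) / ((5.0)·(5.0))
   = 4 / 25 = 0.1600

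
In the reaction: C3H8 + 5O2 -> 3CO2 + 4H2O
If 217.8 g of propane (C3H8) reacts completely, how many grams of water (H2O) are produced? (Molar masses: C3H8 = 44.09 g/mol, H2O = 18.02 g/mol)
Moles of C3H8 = 217.8 g ÷ 44.09 g/mol = 4.9399 mol
Mole ratio: 4 mol H2O / 1 mol C3H8
Moles of H2O = 4.9399 × (4/1) = 19.7596 mol
Mass of H2O = 19.7596 mol × 18.02 g/mol = 356.1 g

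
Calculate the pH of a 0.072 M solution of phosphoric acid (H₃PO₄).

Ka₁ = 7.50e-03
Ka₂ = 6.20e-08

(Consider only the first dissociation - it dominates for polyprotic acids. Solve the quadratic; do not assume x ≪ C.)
pH = 1.70

x² + Ka₁·x − Ka₁·C = 0 with Ka₁ = 7.50e-03, C = 0.072.
x = (−Ka₁ + √(Ka₁² + 4·Ka₁·C))/2 = 1.9789e-02 M, so pH = 1.70.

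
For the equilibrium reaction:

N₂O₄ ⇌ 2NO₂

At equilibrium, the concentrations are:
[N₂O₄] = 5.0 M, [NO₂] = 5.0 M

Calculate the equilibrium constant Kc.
K_c = 5.0000

Kc = ([NO₂]^2) / ([N₂O₄])
   = ((5.0)^2) / ((5.0))
   = 25 / 5 = 5.0000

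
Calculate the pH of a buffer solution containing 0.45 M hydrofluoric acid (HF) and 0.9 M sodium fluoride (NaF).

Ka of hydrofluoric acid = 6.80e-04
pH = 3.47

pKa = -log(6.80e-04) = 3.17. pH = pKa + log([A⁻]/[HA]) = 3.17 + log(0.9/0.45)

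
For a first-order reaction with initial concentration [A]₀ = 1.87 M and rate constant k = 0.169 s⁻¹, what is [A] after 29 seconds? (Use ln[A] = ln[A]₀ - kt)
0.0139 M

ln[A] = ln[A]₀ - k·t = ln(1.87) - (0.169)·(29) = 0.6259 - 4.9010 = -4.2751
[A] = e^(-4.2751) = 0.0139 M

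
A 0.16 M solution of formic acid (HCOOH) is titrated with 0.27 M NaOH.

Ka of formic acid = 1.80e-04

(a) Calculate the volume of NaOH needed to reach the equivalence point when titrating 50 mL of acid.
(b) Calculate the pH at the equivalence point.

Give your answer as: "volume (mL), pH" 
V = 29.6 mL, pH = 8.37

(a) At equivalence: moles acid = moles base.
moles acid = 0.16 × 0.05 = 0.008 mol; V_NaOH = 0.008/0.27 = 0.02963 L = 29.6 mL.
(b) At equivalence, all acid → conjugate base A⁻ at [A⁻] = 0.008/0.07963 = 0.1005 M.
Kb = Kw/Ka = 1.0e-14/1.80e-04 = 5.556e-11; [OH⁻] = √(Kb·[A⁻]) = 2.362e-06; pOH = 5.63; pH = 14 − pOH = 8.37.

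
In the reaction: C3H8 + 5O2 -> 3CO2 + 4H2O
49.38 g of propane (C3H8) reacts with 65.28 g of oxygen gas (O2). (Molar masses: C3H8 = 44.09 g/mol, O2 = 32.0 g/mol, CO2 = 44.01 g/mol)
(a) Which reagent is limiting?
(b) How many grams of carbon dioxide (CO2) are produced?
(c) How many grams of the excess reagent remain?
(a) O2, (b) 53.87 g, (c) 31.39 g

Moles of C3H8 = 49.38 g ÷ 44.09 g/mol = 1.11998 mol
Moles of O2 = 65.28 g ÷ 32.0 g/mol = 2.04 mol
Moles ÷ coefficient: C3H8: 1.11998/1 = 1.12, O2: 2.04/5 = 0.408
(a) O2 has the smaller value, so O2 is the limiting reagent.
(b) Moles of CO2 = 2.04 mol O2 × (3/5) = 1.224 mol; mass = 1.224 mol × 44.01 g/mol = 53.87 g
(c) C3H8 consumed = 2.04 × (1/5) = 0.408 mol; remaining = 1.11998 − 0.408 = 0.711982 mol; mass = 0.711982 mol × 44.09 g/mol = 31.39 g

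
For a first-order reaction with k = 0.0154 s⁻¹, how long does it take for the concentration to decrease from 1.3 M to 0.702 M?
40.01 s

From ln[A] = ln[A]₀ - k·t: t = ln([A]₀/[A])/k = ln(1.3/0.702)/0.0154 = ln(1.8519)/0.0154 = 0.6162/0.0154 = 40.01 s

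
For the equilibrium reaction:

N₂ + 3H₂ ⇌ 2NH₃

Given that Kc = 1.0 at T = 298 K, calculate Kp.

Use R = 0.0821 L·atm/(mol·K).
K_p = 0.0017

Δn = (moles gaseous products) − (moles gaseous reactants) = -2
T = 298 K; RT = 0.0821 × 298 = 24.4658
Kp = Kc·(RT)^Δn = 1.0 × (24.4658)^-2 = 1.0 × 0.00167063 = 0.0017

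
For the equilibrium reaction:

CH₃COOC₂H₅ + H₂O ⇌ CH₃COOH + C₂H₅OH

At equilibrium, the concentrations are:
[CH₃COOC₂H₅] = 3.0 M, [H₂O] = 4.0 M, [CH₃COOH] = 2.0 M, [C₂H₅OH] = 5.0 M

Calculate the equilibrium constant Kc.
K_c = 0.8333

Kc = ([CH₃COOH] × [C₂H₅OH]) / ([CH₃COOC₂H₅] × [H₂O])
   = ((2.0)·(5.0)) / ((3.0)·(4.0))
   = 10 / 12 = 0.8333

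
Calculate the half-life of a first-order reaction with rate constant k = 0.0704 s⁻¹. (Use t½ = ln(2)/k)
9.85 s

t½ = ln(2)/k = 0.6931/0.0704 = 9.85 s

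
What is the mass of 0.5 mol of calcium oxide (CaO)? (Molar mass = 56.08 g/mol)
Mass = 0.5 mol × 56.08 g/mol = 28.04 g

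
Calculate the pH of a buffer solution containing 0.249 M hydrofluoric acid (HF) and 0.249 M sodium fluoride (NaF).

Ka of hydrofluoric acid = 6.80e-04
pH = 3.17

pKa = -log(6.80e-04) = 3.17. pH = pKa + log([A⁻]/[HA]) = 3.17 + log(0.249/0.249)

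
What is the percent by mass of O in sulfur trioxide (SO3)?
Mass of O in formula = 16.0 × 3 = 48 g/mol
Molar mass = 80.07 g/mol
% O = (48/80.07) × 100% = 59.95%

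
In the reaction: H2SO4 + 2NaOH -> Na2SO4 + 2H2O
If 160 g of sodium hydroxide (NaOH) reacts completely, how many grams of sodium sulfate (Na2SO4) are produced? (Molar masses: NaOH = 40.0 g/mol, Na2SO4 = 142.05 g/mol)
Moles of NaOH = 160 g ÷ 40.0 g/mol = 4 mol
Mole ratio: 1 mol Na2SO4 / 2 mol NaOH
Moles of Na2SO4 = 4 × (1/2) = 2 mol
Mass of Na2SO4 = 2 mol × 142.05 g/mol = 284.1 g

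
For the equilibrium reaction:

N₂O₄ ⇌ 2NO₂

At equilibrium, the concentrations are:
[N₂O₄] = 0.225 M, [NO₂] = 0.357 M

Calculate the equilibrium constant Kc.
K_c = 0.5664

Kc = ([NO₂]^2) / ([N₂O₄])
   = ((0.357)^2) / ((0.225))
   = 0.12745 / 0.225 = 0.5664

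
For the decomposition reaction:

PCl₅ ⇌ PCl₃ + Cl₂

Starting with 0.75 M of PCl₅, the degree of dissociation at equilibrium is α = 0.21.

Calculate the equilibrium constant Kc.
K_c = 0.0419

x = α·[A]₀ = 0.21 × 0.75 = 0.1575 M dissociated.
At eq: [PCl₅] = 0.75 − 0.1575 = 0.5925 M; [PCl₃] = [Cl₂] = x = 0.1575 M.
Kc = [PCl₃][Cl₂]/[PCl₅] = (0.1575)²/0.5925 = 0.04187.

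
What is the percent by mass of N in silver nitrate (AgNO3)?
Mass of N in formula = 14.01 × 1 = 14.01 g/mol
Molar mass = 169.88 g/mol
% N = (14.01/169.88) × 100% = 8.25%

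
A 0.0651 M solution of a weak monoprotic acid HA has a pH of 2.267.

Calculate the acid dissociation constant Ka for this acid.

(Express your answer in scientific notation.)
K_a = 4.90e-04

[H⁺] = 10^(−pH) = 10^(−2.267) = 5.408e-03 M. For HA ⇌ H⁺ + A⁻, Ka = x²/(C − x) = (5.408e-03)²/(0.0651 − 5.408e-03) = 4.90e-04.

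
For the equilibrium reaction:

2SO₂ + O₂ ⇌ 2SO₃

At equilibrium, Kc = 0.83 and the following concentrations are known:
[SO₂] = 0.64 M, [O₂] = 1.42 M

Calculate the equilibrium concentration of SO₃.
[SO₃] = 0.6948 M

Kc = ([SO₃]^2) / ([SO₂]^2 × [O₂]) = 0.83
[SO₃]^2 = Kc · (reactant terms)/(other product terms) = 0.83 · 0.58163 / 1 = 0.48275
[SO₃] = (0.48275)^(1/2) = 0.6948 M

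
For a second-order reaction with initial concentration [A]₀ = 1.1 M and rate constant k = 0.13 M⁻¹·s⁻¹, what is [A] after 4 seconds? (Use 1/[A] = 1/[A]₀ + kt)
0.6997 M

1/[A] = 1/[A]₀ + k·t = 1/1.1 + (0.13)·(4) = 0.9091 + 0.5200 = 1.4291
[A] = 1/1.4291 = 0.6997 M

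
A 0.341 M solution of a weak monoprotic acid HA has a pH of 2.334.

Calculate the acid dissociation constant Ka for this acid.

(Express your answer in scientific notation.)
K_a = 6.39e-05

[H⁺] = 10^(−pH) = 10^(−2.334) = 4.634e-03 M. For HA ⇌ H⁺ + A⁻, Ka = x²/(C − x) = (4.634e-03)²/(0.341 − 4.634e-03) = 6.39e-05.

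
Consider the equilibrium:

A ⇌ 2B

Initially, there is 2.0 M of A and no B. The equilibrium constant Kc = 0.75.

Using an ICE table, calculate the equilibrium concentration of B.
[B] = 1.052 M

ICE: [A] = 2.0 − x, [B] = 2x.
Kc = (2x)²/(2.0 − x) = 0.75 ⇒ 4x² + 0.75x − 1.5 = 0.
x = (−0.75 + √(0.75² + 4·4·1.5))/(2·4) = (−0.75 + √24.562)/8 = 0.52576.
[B] = 2x = 1.052 M.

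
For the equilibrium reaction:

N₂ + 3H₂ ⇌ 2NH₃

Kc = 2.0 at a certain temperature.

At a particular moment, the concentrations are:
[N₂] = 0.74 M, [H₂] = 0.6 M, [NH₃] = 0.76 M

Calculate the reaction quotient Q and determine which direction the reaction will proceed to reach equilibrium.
Q = 3.614, Q > K, reaction proceeds reverse (toward reactants)

Q = ([NH₃]^2) / ([N₂] × [H₂]^3)
  = ((0.76)^2) / ((0.74)·(0.6)^3) = 0.5776/0.15984 = 3.614
Since Q = 3.614 > Kc = 2.0, the reaction proceeds reverse (toward reactants) to reach equilibrium.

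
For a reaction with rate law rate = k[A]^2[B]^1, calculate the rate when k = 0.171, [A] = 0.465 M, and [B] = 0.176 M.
0.006508 M/s

rate = k·[A]^2·[B]^1 = 0.171·(0.465)^2·(0.176)^1 = 0.171·0.216225·0.176 = 0.006508 M/s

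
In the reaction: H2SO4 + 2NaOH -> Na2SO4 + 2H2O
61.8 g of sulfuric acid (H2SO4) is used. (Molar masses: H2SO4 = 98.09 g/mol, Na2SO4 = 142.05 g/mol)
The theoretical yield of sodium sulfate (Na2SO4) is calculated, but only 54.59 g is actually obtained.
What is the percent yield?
Moles of H2SO4 = 61.8 g ÷ 98.09 g/mol = 0.630034 mol
Mole ratio: 1 mol Na2SO4 / 1 mol H2SO4
Moles of Na2SO4 = 0.630034 × (1/1) = 0.630034 mol
Theoretical yield = 0.630034 mol × 142.05 g/mol = 89.496 g
Actual yield = 54.59 g
Percent yield = (54.59 / 89.496) × 100% = 61.0%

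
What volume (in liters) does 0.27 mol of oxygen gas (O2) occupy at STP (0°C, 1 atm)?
At STP, 1 mol of gas occupies 22.4 L
Volume = 0.27 mol × 22.4 L/mol = 6.05 L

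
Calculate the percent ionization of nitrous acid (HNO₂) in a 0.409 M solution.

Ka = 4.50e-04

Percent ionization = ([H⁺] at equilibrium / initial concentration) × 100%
Percent ionization = 3.26%

Let x = [H⁺]. Ka = x²/(C - x) ⇒ x² + (4.50e-04)x - (4.50e-04)(0.409) = 0. x = 1.3343e-02. Percent = (1.3343e-02/0.409) × 100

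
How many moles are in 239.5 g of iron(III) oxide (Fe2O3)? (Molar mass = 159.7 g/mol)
Moles = 239.5 g ÷ 159.7 g/mol = 1.5 mol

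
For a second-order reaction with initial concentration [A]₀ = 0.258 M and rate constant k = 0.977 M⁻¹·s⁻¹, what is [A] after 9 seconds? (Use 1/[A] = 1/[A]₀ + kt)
0.0789 M

1/[A] = 1/[A]₀ + k·t = 1/0.258 + (0.977)·(9) = 3.8760 + 8.7930 = 12.6690
[A] = 1/12.6690 = 0.0789 M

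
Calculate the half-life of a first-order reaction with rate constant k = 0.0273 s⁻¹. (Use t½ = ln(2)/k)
25.39 s

t½ = ln(2)/k = 0.6931/0.0273 = 25.39 s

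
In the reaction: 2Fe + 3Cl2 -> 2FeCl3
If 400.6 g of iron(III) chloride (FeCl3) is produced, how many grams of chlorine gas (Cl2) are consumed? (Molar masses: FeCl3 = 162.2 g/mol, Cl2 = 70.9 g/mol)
Moles of FeCl3 = 400.6 g ÷ 162.2 g/mol = 2.46979 mol
Mole ratio: 3 mol Cl2 / 2 mol FeCl3
Moles of Cl2 = 2.46979 × (3/2) = 3.70469 mol
Mass of Cl2 = 3.70469 mol × 70.9 g/mol = 262.7 g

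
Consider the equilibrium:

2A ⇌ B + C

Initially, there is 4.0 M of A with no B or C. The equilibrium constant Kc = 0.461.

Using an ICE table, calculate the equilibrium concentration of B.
[B] = 1.152 M

ICE: [A] = 4.0 − 2x, [B] = [C] = x.
Kc = x²/(4.0 − 2x)² = 0.461 ⇒ √Kc = x/(4.0 − 2x).
x = √0.461·4.0/(1 + 2√0.461) = 0.67897·4.0/2.3579 = 1.1518.
[B] = x = 1.152 M.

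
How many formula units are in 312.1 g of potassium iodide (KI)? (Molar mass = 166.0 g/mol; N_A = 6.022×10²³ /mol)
Moles = 312.1 g ÷ 166.0 g/mol = 1.88012 mol
Formula units = 1.88012 mol × 6.022×10²³ /mol = 1.132e+24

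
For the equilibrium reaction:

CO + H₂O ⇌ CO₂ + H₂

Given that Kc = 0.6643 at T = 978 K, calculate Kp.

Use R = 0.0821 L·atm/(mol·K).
K_p = 0.6643

Δn = (moles gaseous products) − (moles gaseous reactants) = 0
T = 978 K; RT = 0.0821 × 978 = 80.2938
Kp = Kc·(RT)^Δn = 0.6643 × (80.2938)^0 = 0.6643 × 1 = 0.6643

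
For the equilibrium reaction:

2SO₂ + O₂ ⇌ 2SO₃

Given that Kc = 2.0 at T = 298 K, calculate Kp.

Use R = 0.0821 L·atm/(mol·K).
K_p = 0.0817

Δn = (moles gaseous products) − (moles gaseous reactants) = -1
T = 298 K; RT = 0.0821 × 298 = 24.4658
Kp = Kc·(RT)^Δn = 2.0 × (24.4658)^-1 = 2.0 × 0.0408734 = 0.0817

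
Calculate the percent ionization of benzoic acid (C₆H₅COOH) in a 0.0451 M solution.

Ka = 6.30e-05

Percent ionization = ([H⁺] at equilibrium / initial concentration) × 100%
Percent ionization = 3.67%

Let x = [H⁺]. Ka = x²/(C - x) ⇒ x² + (6.30e-05)x - (6.30e-05)(0.0451) = 0. x = 1.6544e-03. Percent = (1.6544e-03/0.0451) × 100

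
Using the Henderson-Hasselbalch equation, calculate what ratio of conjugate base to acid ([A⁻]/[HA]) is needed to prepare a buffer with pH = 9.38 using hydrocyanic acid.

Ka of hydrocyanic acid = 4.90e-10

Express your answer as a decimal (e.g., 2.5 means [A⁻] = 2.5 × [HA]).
[A⁻]/[HA] = 1.175

pKa = −log(4.90e-10) = 9.3098. pH = pKa + log([A⁻]/[HA]). 9.38 = 9.3098 + log(ratio). log(ratio) = 9.38 − 9.3098 = 0.0702. ratio = 10^(0.0702) = 1.175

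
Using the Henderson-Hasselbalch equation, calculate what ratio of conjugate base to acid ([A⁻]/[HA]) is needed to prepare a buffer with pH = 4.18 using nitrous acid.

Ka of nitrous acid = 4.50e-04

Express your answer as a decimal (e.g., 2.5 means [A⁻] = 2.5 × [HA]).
[A⁻]/[HA] = 6.811

pKa = −log(4.50e-04) = 3.3468. pH = pKa + log([A⁻]/[HA]). 4.18 = 3.3468 + log(ratio). log(ratio) = 4.18 − 3.3468 = 0.8332. ratio = 10^(0.8332) = 6.811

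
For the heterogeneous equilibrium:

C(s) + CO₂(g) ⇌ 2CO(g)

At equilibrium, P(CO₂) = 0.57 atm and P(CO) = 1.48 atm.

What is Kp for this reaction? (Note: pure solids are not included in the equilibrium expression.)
K_p = 3.843

Solid C is excluded.
Kp = P(CO)²/P(CO₂) = (1.48)²/0.57 = 2.19/0.57 = 3.843.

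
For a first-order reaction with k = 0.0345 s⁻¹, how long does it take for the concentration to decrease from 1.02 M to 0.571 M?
16.82 s

From ln[A] = ln[A]₀ - k·t: t = ln([A]₀/[A])/k = ln(1.02/0.571)/0.0345 = ln(1.7863)/0.0345 = 0.5802/0.0345 = 16.82 s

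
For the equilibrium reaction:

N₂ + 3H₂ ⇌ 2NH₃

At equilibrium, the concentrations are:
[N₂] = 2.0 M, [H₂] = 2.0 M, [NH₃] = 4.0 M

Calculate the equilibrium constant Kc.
K_c = 1.0000

Kc = ([NH₃]^2) / ([N₂] × [H₂]^3)
   = ((4.0)^2) / ((2.0)·(2.0)^3)
   = 16 / 16 = 1.0000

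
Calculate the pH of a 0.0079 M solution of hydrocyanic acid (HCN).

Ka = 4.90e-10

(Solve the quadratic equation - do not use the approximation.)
pH = 5.71

x² + Ka×x - Ka×C = 0. Using quadratic formula: [H⁺] = 1.9672e-06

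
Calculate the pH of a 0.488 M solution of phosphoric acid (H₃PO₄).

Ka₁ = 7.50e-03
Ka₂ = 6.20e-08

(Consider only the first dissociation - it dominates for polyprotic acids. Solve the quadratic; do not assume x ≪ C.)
pH = 1.25

x² + Ka₁·x − Ka₁·C = 0 with Ka₁ = 7.50e-03, C = 0.488.
x = (−Ka₁ + √(Ka₁² + 4·Ka₁·C))/2 = 5.6864e-02 M, so pH = 1.25.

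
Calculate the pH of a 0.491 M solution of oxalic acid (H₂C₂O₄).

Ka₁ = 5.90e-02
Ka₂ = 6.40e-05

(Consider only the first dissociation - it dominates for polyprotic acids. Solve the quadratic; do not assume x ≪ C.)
pH = 0.84

x² + Ka₁·x − Ka₁·C = 0 with Ka₁ = 5.90e-02, C = 0.491.
x = (−Ka₁ + √(Ka₁² + 4·Ka₁·C))/2 = 1.4324e-01 M, so pH = 0.84.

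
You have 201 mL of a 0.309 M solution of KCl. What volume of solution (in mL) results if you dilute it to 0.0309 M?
Using M₁V₁ = M₂V₂:
0.309 × 201 = 0.0309 × V₂
V₂ = (0.309 × 201) / 0.0309 = 2010 mL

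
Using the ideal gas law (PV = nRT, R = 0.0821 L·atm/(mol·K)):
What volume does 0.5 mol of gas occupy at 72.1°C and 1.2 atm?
T = 72.1°C + 273.15 = 345.25 K
V = nRT/P = (0.5 × 0.0821 × 345.25) / 1.2
V = 11.81 L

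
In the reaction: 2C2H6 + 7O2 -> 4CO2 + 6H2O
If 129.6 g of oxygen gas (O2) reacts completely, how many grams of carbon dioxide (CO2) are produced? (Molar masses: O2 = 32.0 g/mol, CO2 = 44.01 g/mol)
Moles of O2 = 129.6 g ÷ 32.0 g/mol = 4.05 mol
Mole ratio: 4 mol CO2 / 7 mol O2
Moles of CO2 = 4.05 × (4/7) = 2.31429 mol
Mass of CO2 = 2.31429 mol × 44.01 g/mol = 101.9 g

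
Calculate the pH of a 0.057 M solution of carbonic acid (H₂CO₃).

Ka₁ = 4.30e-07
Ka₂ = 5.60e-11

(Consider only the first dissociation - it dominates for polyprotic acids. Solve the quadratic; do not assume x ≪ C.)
pH = 3.81

x² + Ka₁·x − Ka₁·C = 0 with Ka₁ = 4.30e-07, C = 0.057.
x = (−Ka₁ + √(Ka₁² + 4·Ka₁·C))/2 = 1.5634e-04 M, so pH = 3.81.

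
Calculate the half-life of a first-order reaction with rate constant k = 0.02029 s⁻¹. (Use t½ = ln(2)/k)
34.16 s

t½ = ln(2)/k = 0.6931/0.02029 = 34.16 s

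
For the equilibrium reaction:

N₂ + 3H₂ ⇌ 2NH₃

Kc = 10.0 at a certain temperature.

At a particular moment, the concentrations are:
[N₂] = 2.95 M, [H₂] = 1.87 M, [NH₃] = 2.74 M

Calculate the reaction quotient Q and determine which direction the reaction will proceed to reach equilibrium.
Q = 0.389, Q < K, reaction proceeds forward (toward products)

Q = ([NH₃]^2) / ([N₂] × [H₂]^3)
  = ((2.74)^2) / ((2.95)·(1.87)^3) = 7.5076/19.291 = 0.3892
Since Q = 0.3892 < Kc = 10.0, the reaction proceeds forward (toward products) to reach equilibrium.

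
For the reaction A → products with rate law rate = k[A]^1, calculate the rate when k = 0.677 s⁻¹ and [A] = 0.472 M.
0.3195 M/s

rate = k·[A]^1 = 0.677·(0.472)^1 = 0.677·0.472 = 0.3195 M/s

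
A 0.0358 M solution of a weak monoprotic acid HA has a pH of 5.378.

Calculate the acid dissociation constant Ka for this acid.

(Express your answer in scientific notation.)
K_a = 4.90e-10

[H⁺] = 10^(−pH) = 10^(−5.378) = 4.188e-06 M. For HA ⇌ H⁺ + A⁻, Ka = x²/(C − x) = (4.188e-06)²/(0.0358 − 4.188e-06) = 4.90e-10.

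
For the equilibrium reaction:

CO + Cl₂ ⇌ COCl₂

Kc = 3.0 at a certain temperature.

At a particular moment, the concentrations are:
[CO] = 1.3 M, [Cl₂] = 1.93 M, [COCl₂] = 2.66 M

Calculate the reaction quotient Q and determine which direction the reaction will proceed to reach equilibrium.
Q = 1.060, Q < K, reaction proceeds forward (toward products)

Q = ([COCl₂]) / ([CO] × [Cl₂])
  = ((2.66)) / ((1.3)·(1.93)) = 2.66/2.509 = 1.06
Since Q = 1.06 < Kc = 3.0, the reaction proceeds forward (toward products) to reach equilibrium.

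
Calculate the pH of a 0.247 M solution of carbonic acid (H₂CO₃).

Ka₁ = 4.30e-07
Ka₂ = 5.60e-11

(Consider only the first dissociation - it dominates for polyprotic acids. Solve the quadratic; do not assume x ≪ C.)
pH = 3.49

x² + Ka₁·x − Ka₁·C = 0 with Ka₁ = 4.30e-07, C = 0.247.
x = (−Ka₁ + √(Ka₁² + 4·Ka₁·C))/2 = 3.2568e-04 M, so pH = 3.49.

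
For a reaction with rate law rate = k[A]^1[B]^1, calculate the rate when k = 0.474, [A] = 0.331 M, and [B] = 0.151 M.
0.02369 M/s

rate = k·[A]^1·[B]^1 = 0.474·(0.331)^1·(0.151)^1 = 0.474·0.331·0.151 = 0.02369 M/s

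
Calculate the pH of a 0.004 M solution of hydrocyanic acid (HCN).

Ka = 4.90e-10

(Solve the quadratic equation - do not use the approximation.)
pH = 5.85

x² + Ka×x - Ka×C = 0. Using quadratic formula: [H⁺] = 1.3998e-06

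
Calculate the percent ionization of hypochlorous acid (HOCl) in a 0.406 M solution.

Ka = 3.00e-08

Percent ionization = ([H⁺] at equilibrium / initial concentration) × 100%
Percent ionization = 0.0272%

Let x = [H⁺]. Ka = x²/(C - x) ⇒ x² + (3.00e-08)x - (3.00e-08)(0.406) = 0. x = 1.1035e-04. Percent = (1.1035e-04/0.406) × 100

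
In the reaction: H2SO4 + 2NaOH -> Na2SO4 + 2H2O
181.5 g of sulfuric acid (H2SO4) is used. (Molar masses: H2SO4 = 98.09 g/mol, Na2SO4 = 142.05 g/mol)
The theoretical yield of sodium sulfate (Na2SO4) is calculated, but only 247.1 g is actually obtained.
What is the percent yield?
Moles of H2SO4 = 181.5 g ÷ 98.09 g/mol = 1.85034 mol
Mole ratio: 1 mol Na2SO4 / 1 mol H2SO4
Moles of Na2SO4 = 1.85034 × (1/1) = 1.85034 mol
Theoretical yield = 1.85034 mol × 142.05 g/mol = 262.84 g
Actual yield = 247.1 g
Percent yield = (247.1 / 262.84) × 100% = 94.0%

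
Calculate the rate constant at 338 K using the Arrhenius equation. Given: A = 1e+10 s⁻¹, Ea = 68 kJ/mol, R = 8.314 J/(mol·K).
3.10e-01 s⁻¹

k = A·exp(-Ea/(R·T)) = 1e+10·exp(-68000/(8.314·338)) = 1e+10·exp(-24.1982) = 1e+10·3.0965e-11 = 3.10e-01 s⁻¹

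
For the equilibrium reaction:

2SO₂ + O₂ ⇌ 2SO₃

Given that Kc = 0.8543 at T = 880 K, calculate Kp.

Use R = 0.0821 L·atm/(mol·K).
K_p = 0.0118

Δn = (moles gaseous products) − (moles gaseous reactants) = -1
T = 880 K; RT = 0.0821 × 880 = 72.248
Kp = Kc·(RT)^Δn = 0.8543 × (72.248)^-1 = 0.8543 × 0.0138412 = 0.0118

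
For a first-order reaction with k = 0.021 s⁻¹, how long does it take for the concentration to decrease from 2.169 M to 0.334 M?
89.09 s

From ln[A] = ln[A]₀ - k·t: t = ln([A]₀/[A])/k = ln(2.169/0.334)/0.021 = ln(6.4940)/0.021 = 1.8709/0.021 = 89.09 s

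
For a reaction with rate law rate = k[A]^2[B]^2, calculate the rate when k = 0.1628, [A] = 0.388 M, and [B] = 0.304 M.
0.002265 M/s

rate = k·[A]^2·[B]^2 = 0.1628·(0.388)^2·(0.304)^2 = 0.1628·0.150544·0.092416 = 0.002265 M/s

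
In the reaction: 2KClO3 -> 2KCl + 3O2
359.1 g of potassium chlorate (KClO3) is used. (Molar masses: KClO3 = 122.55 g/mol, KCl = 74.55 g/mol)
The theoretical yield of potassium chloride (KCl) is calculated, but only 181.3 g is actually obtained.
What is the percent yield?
Moles of KClO3 = 359.1 g ÷ 122.55 g/mol = 2.93023 mol
Mole ratio: 2 mol KCl / 2 mol KClO3
Moles of KCl = 2.93023 × (2/2) = 2.93023 mol
Theoretical yield = 2.93023 mol × 74.55 g/mol = 218.45 g
Actual yield = 181.3 g
Percent yield = (181.3 / 218.45) × 100% = 83.0%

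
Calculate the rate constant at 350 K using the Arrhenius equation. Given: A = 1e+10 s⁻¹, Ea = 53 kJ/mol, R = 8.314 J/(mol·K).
1.23e+02 s⁻¹

k = A·exp(-Ea/(R·T)) = 1e+10·exp(-53000/(8.314·350)) = 1e+10·exp(-18.2137) = 1e+10·1.2300e-08 = 1.23e+02 s⁻¹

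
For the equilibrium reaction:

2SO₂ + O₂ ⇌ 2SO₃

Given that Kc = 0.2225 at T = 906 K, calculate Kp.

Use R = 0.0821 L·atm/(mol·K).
K_p = 0.0030

Δn = (moles gaseous products) − (moles gaseous reactants) = -1
T = 906 K; RT = 0.0821 × 906 = 74.3826
Kp = Kc·(RT)^Δn = 0.2225 × (74.3826)^-1 = 0.2225 × 0.013444 = 0.0030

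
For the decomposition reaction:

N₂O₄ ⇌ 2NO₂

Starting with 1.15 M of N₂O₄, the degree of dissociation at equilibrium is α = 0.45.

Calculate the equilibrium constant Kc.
K_c = 1.6936

x = α·[A]₀ = 0.45 × 1.15 = 0.5175 M dissociated.
At eq: [N₂O₄] = 1.15 − 0.5175 = 0.6325 M; [NO₂] = 2x = 1.035 M.
Kc = [NO₂]²/[N₂O₄] = (1.035)²/0.6325 = 1.694.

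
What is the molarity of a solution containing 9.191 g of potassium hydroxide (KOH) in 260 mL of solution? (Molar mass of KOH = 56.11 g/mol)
Moles of KOH = 9.191 g ÷ 56.11 g/mol = 0.163803 mol
Volume = 260 mL = 0.26 L
Molarity = 0.163803 mol ÷ 0.26 L = 0.63 M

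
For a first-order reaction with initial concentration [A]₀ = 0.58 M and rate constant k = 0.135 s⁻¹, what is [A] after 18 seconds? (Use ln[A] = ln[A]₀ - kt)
0.0511 M

ln[A] = ln[A]₀ - k·t = ln(0.58) - (0.135)·(18) = -0.5447 - 2.4300 = -2.9747
[A] = e^(-2.9747) = 0.0511 M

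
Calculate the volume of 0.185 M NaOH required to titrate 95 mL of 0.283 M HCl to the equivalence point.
V_{base} = 145.3 mL

At equivalence: moles acid = moles base.
moles HCl = 0.283 M × 0.095 L = 0.026885 mol
V_NaOH = 0.026885 mol ÷ 0.185 M = 0.1453 L = 145.3 mL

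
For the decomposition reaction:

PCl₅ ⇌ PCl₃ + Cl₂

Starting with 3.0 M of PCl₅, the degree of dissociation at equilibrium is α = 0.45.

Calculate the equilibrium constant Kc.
K_c = 1.1045

x = α·[A]₀ = 0.45 × 3.0 = 1.35 M dissociated.
At eq: [PCl₅] = 3.0 − 1.35 = 1.65 M; [PCl₃] = [Cl₂] = x = 1.35 M.
Kc = [PCl₃][Cl₂]/[PCl₅] = (1.35)²/1.65 = 1.105.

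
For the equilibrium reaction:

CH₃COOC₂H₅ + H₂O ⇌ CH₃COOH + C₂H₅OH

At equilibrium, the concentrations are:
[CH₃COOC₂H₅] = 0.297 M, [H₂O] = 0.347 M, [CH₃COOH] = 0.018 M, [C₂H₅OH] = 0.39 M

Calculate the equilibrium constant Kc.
K_c = 0.0681

Kc = ([CH₃COOH] × [C₂H₅OH]) / ([CH₃COOC₂H₅] × [H₂O])
   = ((0.018)·(0.39)) / ((0.297)·(0.347))
   = 0.00702 / 0.10306 = 0.0681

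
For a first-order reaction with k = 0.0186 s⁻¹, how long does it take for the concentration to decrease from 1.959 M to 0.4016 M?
85.20 s

From ln[A] = ln[A]₀ - k·t: t = ln([A]₀/[A])/k = ln(1.959/0.4016)/0.0186 = ln(4.8780)/0.0186 = 1.5847/0.0186 = 85.20 s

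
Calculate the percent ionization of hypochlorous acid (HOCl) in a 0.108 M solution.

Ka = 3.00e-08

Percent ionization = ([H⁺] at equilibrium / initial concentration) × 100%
Percent ionization = 0.0527%

Let x = [H⁺]. Ka = x²/(C - x) ⇒ x² + (3.00e-08)x - (3.00e-08)(0.108) = 0. x = 5.6906e-05. Percent = (5.6906e-05/0.108) × 100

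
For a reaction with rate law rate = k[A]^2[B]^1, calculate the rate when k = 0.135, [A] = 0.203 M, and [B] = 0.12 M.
0.0006676 M/s

rate = k·[A]^2·[B]^1 = 0.135·(0.203)^2·(0.12)^1 = 0.135·0.041209·0.12 = 0.0006676 M/s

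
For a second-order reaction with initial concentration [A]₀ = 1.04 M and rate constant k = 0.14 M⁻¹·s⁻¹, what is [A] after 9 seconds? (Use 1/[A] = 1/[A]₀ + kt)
0.4501 M

1/[A] = 1/[A]₀ + k·t = 1/1.04 + (0.14)·(9) = 0.9615 + 1.2600 = 2.2215
[A] = 1/2.2215 = 0.4501 M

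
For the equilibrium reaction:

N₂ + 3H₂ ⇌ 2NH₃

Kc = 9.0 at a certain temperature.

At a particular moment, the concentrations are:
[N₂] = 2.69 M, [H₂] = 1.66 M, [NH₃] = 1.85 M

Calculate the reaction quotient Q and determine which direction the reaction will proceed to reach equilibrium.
Q = 0.278, Q < K, reaction proceeds forward (toward products)

Q = ([NH₃]^2) / ([N₂] × [H₂]^3)
  = ((1.85)^2) / ((2.69)·(1.66)^3) = 3.4225/12.305 = 0.2781
Since Q = 0.2781 < Kc = 9.0, the reaction proceeds forward (toward products) to reach equilibrium.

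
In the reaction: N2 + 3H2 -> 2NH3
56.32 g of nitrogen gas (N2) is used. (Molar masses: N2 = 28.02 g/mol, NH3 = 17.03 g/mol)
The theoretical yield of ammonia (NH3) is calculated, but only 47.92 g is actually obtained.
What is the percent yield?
Moles of N2 = 56.32 g ÷ 28.02 g/mol = 2.00999 mol
Mole ratio: 2 mol NH3 / 1 mol N2
Moles of NH3 = 2.00999 × (2/1) = 4.01999 mol
Theoretical yield = 4.01999 mol × 17.03 g/mol = 68.46 g
Actual yield = 47.92 g
Percent yield = (47.92 / 68.46) × 100% = 70.0%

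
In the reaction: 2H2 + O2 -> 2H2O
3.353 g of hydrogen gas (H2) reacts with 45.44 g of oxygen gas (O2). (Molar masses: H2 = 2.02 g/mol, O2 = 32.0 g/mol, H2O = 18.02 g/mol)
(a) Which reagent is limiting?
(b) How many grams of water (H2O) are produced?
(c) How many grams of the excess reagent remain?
(a) H2, (b) 29.91 g, (c) 18.88 g

Moles of H2 = 3.353 g ÷ 2.02 g/mol = 1.6599 mol
Moles of O2 = 45.44 g ÷ 32.0 g/mol = 1.42 mol
Moles ÷ coefficient: H2: 1.6599/2 = 0.83, O2: 1.42/1 = 1.42
(a) H2 has the smaller value, so H2 is the limiting reagent.
(b) Moles of H2O = 1.6599 mol H2 × (2/2) = 1.6599 mol; mass = 1.6599 mol × 18.02 g/mol = 29.91 g
(c) O2 consumed = 1.6599 × (1/2) = 0.82995 mol; remaining = 1.42 − 0.82995 = 0.59005 mol; mass = 0.59005 mol × 32.0 g/mol = 18.88 g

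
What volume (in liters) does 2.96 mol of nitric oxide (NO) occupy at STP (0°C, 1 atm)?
At STP, 1 mol of gas occupies 22.4 L
Volume = 2.96 mol × 22.4 L/mol = 66.30 L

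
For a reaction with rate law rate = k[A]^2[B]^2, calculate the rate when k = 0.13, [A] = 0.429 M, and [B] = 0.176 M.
0.0007411 M/s

rate = k·[A]^2·[B]^2 = 0.13·(0.429)^2·(0.176)^2 = 0.13·0.184041·0.030976 = 0.0007411 M/s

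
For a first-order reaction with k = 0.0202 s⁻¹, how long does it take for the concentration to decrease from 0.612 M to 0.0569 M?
117.60 s

From ln[A] = ln[A]₀ - k·t: t = ln([A]₀/[A])/k = ln(0.612/0.0569)/0.0202 = ln(10.7557)/0.0202 = 2.3754/0.0202 = 117.60 s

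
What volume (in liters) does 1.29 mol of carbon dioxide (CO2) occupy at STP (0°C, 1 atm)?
At STP, 1 mol of gas occupies 22.4 L
Volume = 1.29 mol × 22.4 L/mol = 28.90 L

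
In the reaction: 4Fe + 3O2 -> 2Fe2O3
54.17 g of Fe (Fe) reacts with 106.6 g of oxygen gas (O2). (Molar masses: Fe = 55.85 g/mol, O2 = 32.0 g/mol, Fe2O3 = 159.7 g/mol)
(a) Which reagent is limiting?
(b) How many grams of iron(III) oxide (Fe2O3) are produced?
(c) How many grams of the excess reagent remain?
(a) Fe, (b) 77.45 g, (c) 83.32 g

Moles of Fe = 54.17 g ÷ 55.85 g/mol = 0.969919 mol
Moles of O2 = 106.6 g ÷ 32.0 g/mol = 3.33125 mol
Moles ÷ coefficient: Fe: 0.969919/4 = 0.2425, O2: 3.33125/3 = 1.11
(a) Fe has the smaller value, so Fe is the limiting reagent.
(b) Moles of Fe2O3 = 0.969919 mol Fe × (2/4) = 0.48496 mol; mass = 0.48496 mol × 159.7 g/mol = 77.45 g
(c) O2 consumed = 0.969919 × (3/4) = 0.72744 mol; remaining = 3.33125 − 0.72744 = 2.60381 mol; mass = 2.60381 mol × 32.0 g/mol = 83.32 g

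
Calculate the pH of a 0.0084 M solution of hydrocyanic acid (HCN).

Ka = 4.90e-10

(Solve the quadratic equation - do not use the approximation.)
pH = 5.69

x² + Ka×x - Ka×C = 0. Using quadratic formula: [H⁺] = 2.0285e-06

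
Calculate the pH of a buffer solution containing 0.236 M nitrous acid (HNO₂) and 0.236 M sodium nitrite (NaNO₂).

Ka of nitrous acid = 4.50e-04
pH = 3.35

pKa = -log(4.50e-04) = 3.35. pH = pKa + log([A⁻]/[HA]) = 3.35 + log(0.236/0.236)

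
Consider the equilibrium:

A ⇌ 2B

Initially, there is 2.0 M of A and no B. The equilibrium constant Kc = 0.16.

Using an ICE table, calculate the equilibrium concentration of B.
[B] = 0.527 M

ICE: [A] = 2.0 − x, [B] = 2x.
Kc = (2x)²/(2.0 − x) = 0.16 ⇒ 4x² + 0.16x − 0.32 = 0.
x = (−0.16 + √(0.16² + 4·4·0.32))/(2·4) = (−0.16 + √5.1456)/8 = 0.26355.
[B] = 2x = 0.527 M.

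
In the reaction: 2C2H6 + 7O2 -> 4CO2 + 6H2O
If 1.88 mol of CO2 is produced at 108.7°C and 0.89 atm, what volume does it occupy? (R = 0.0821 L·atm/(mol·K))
T = 108.7°C + 273.15 = 381.85 K
V = nRT/P = (1.88 × 0.0821 × 381.85) / 0.89
V = 66.22 L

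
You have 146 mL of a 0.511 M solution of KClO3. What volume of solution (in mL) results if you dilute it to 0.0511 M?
Using M₁V₁ = M₂V₂:
0.511 × 146 = 0.0511 × V₂
V₂ = (0.511 × 146) / 0.0511 = 1460 mL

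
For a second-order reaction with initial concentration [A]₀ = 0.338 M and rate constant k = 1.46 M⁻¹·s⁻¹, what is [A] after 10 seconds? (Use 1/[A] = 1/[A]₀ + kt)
0.0570 M

1/[A] = 1/[A]₀ + k·t = 1/0.338 + (1.46)·(10) = 2.9586 + 14.6000 = 17.5586
[A] = 1/17.5586 = 0.0570 M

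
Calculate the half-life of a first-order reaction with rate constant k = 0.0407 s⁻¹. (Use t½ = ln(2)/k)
17.03 s

t½ = ln(2)/k = 0.6931/0.0407 = 17.03 s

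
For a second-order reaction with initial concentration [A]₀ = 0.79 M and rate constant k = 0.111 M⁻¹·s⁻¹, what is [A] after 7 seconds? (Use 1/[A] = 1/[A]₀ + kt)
0.4895 M

1/[A] = 1/[A]₀ + k·t = 1/0.79 + (0.111)·(7) = 1.2658 + 0.7770 = 2.0428
[A] = 1/2.0428 = 0.4895 M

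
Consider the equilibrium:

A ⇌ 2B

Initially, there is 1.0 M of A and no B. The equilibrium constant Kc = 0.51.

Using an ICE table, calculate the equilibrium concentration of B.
[B] = 0.598 M

ICE: [A] = 1.0 − x, [B] = 2x.
Kc = (2x)²/(1.0 − x) = 0.51 ⇒ 4x² + 0.51x − 0.51 = 0.
x = (−0.51 + √(0.51² + 4·4·0.51))/(2·4) = (−0.51 + √8.4201)/8 = 0.29897.
[B] = 2x = 0.598 M.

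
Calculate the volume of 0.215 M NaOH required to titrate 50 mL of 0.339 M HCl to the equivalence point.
V_{base} = 78.8 mL

At equivalence: moles acid = moles base.
moles HCl = 0.339 M × 0.05 L = 0.01695 mol
V_NaOH = 0.01695 mol ÷ 0.215 M = 0.07884 L = 78.8 mL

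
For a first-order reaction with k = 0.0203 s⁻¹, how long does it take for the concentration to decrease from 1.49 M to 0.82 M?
29.42 s

From ln[A] = ln[A]₀ - k·t: t = ln([A]₀/[A])/k = ln(1.49/0.82)/0.0203 = ln(1.8171)/0.0203 = 0.5972/0.0203 = 29.42 s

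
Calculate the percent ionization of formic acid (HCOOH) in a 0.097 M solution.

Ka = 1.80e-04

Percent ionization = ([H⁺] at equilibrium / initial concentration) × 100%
Percent ionization = 4.22%

Let x = [H⁺]. Ka = x²/(C - x) ⇒ x² + (1.80e-04)x - (1.80e-04)(0.097) = 0. x = 4.0895e-03. Percent = (4.0895e-03/0.097) × 100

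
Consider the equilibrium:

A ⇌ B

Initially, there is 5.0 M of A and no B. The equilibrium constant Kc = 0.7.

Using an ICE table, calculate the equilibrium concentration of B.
[B] = 2.059 M

ICE: [A] = 5.0 − x, [B] = x.
Kc = x/(5.0 − x) = 0.7 ⇒ x = 0.7·5.0/(1 + 0.7) = 3.5/1.7 = 2.059.
[B] = x = 2.059 M.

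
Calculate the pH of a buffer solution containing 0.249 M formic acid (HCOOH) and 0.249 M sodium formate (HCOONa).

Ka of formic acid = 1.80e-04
pH = 3.74

pKa = -log(1.80e-04) = 3.74. pH = pKa + log([A⁻]/[HA]) = 3.74 + log(0.249/0.249)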